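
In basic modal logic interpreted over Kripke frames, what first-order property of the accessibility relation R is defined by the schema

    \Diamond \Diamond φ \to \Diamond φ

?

Replacing φ by ¬φ and contraposing gives the equivalent schema □φ → □□φ.
Suppose □φ→□□φ is valid. Take Rxy, Ryz and set V(φ)={w : Rxw}. Then □φ at x, so □□φ at x, so □φ at y, so φ at z, i.e. Rxz.

transitivity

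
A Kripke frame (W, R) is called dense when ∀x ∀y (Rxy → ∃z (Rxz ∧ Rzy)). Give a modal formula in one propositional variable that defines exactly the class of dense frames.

The condition is density. The C4 schema □□s → □s defines it.

□□s → □s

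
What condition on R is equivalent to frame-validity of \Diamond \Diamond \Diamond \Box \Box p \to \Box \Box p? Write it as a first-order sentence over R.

\forall x \forall y \forall z ((x R^3 y \wedge x R^2 z) \to \exists w (y R^2 w \wedge z = w))

This is a Sahlqvist (Geach-type) schema ◇^3□^2p → □^2◇^0p.
Minimal-valuation argument: fix x; take any y with xR^3y and any z with xR^2z. Set V(p) to the set of worlds R-reachable from y in exactly 2 steps. Then □^2p holds at y, so the antecedent holds at x; validity forces ◇^0p at z, giving a w with zR^0w and yR^2w.
First-order correspondent: \forall x \forall y \forall z ((x R^3 y \wedge x R^2 z) \to \exists w (y R^2 w \wedge z = w)).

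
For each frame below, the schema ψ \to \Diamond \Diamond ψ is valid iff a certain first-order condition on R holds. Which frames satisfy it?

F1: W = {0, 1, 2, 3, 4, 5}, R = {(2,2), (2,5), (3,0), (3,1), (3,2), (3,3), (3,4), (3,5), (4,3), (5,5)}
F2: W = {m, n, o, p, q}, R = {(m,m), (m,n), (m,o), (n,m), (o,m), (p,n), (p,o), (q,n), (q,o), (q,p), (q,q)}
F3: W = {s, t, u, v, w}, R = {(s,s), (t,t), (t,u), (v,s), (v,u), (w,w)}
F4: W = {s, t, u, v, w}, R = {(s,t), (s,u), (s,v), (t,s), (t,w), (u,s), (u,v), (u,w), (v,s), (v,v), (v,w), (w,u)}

F4

The schema corresponds to a generalized confluence (Geach) condition: \forall x \exists w (x = w \wedge x R^2 w).
F1: fails — at 0 but no w with 0=w and 0R²w.
F2: fails — at p but no w with p=w and pR²w.
F3: fails — at u but no w* with u=w* and uR²w*.
F4: condition met.
Valid on: F4.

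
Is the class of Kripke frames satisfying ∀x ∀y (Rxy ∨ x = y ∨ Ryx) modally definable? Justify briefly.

Any modally definable frame class is closed under disjoint unions.
Take 2 disjoint single-world reflexive frames: each is trivially connected, but their disjoint union has 2 worlds with no edge between distinct components, so it is not connected.
So the class is not modally definable.

Not definable by any modal formula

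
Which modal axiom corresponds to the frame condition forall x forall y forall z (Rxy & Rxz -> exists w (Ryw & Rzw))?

This is convergence; the standard corresponding axiom is .2: ◇□r → □◇r.
Suppose ◇□r→□◇r is valid. Take Rxy, Rxz and set V(r)={w : Ryw}. Then □r at y so ◇□r at x, so □◇r at x, so ◇r at z, giving w with Rzw and Ryw.

◇□r → □◇r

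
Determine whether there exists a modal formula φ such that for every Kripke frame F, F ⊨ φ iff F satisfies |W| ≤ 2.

Not definable by any modal formula

Any modally definable frame class is closed under disjoint unions.
Any modal formula valid on each of 3 disjoint one-world frames is valid on their disjoint union (validity is preserved under disjoint unions). Each one-world frame has |W|=1≤2, but the union has |W|=3.
So the class is not modally definable.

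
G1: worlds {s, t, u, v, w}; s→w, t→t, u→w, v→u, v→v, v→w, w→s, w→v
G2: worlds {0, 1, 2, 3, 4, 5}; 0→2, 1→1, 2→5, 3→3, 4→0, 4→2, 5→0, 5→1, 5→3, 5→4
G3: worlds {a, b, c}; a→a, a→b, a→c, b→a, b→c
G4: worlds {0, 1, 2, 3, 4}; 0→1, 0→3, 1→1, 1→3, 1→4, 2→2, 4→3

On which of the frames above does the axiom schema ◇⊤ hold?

G1, G2

This is the axiom for seriality; its first-order frame correspondent is ∀x ∃y Rxy.
G1: condition met.
G2: condition met.
G3: fails — world c has no successor.
G4: fails — world 3 has no successor.
Valid on: G1, G2.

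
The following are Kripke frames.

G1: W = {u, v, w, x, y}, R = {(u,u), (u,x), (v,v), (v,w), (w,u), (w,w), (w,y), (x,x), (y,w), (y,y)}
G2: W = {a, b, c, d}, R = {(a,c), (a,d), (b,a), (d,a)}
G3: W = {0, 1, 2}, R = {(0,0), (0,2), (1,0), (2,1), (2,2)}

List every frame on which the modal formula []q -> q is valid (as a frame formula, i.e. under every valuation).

G1

This is the axiom for reflexivity; its first-order frame correspondent is forall x Rxx.
G1: ✓.
G2: fails — world a does not see itself.
G3: fails — world 1 does not see itself.
Valid on: G1.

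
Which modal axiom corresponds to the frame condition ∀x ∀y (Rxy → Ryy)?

□(□q → q)

The condition is shift-reflexivity. The T□ schema □(□q → q) defines it.
Suppose □(□q→q) is valid. Take Rxy and set V(q)={w : Ryw}. Then at y, □q holds; since □(□q→q) at x, □q→q at y, so q at y, i.e. Ryy.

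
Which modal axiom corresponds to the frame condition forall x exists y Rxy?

□ψ → ◇ψ

A defining formula is □ψ → ◇ψ (the D axiom).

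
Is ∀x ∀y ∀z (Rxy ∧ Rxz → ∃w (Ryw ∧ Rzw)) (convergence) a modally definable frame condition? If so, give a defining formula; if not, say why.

The condition is convergence. A defining modal formula is ◇□q → □◇q.
Suppose ◇□q→□◇q is valid. Take Rxy, Rxz and set V(q)={w : Ryw}. Then □q at y so ◇□q at x, so □◇q at x, so ◇q at z, giving w with Rzw and Ryw.

Yes, by ◇□q → □◇q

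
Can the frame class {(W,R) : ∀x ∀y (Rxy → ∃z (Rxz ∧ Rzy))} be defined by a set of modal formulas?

Yes, by □□q → □q

The condition is density. A defining modal formula is □□q → □q.
Suppose □□q→□q is valid. Take Rxy and set V(q)={w : xR²w}. Then □□q at x, so □q at x, so q at y, i.e. ∃z(Rxz∧Rzy).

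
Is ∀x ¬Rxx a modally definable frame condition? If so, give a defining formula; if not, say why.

Not definable by any modal formula

Modal frame validity is preserved under surjective bounded morphisms.
The 5-cycle (worlds s,t,u,v,w with s→t→u→v→w→s) is irreflexive, and the map sending every world to a single reflexive point • is a surjective bounded morphism (forth: every edge maps to (•,•); back: every world has a successor). So any modal formula valid on the 5-cycle is also valid on the reflexive point, which is not irreflexive.
So the class is not modally definable.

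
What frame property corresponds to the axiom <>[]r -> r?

This is frame-equivalent to r → □◇r (substitute ¬r for r and contrapose).
Suppose r→□◇r is valid. Take Rxy and set V(r)={x}. Then r at x, so □◇r at x, so ◇r at y, so some z with Ryz has r; z=x, i.e. Ryx.
Conversely, any frame satisfying forall x forall y (Rxy -> Ryx) validates the schema.
So the correspondent is symmetry.

Symmetry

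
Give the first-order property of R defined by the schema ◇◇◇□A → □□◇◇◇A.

∀x ∀y ∀z ((xR³y ∧ xR²z) → ∃w (yRw ∧ zR³w))

This is a Sahlqvist (Geach-type) schema ◇^3□^1A → □^2◇^3A.
Minimal-valuation argument: fix x; take any y with xR^3y and any z with xR^2z. Set V(A) to the set of worlds R-reachable from y in exactly 1 step. Then □^1A holds at y, so the antecedent holds at x; validity forces ◇^3A at z, giving a w with zR^3w and yR^1w.
First-order correspondent: ∀x ∀y ∀z ((xR³y ∧ xR²z) → ∃w (yRw ∧ zR³w)).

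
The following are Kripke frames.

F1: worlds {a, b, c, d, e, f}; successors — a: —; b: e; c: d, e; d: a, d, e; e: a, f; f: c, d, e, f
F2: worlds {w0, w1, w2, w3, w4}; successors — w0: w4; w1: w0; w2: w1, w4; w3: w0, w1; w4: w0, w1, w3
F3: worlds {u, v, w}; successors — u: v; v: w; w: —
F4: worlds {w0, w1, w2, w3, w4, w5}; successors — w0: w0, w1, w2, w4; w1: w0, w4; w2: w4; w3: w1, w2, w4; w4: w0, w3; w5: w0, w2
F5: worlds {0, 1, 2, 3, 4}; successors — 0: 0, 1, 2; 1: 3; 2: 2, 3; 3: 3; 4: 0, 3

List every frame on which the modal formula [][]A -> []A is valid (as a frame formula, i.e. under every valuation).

F5

Frame correspondent (Sahlqvist): forall x forall y (Rxy -> exists z (Rxz & Rzy)) — i.e. density.
F1: fails — Rea but no z with Rez and Rza.
F2: fails — Rw1w0 but no z with Rw1z and Rzw0.
F3: fails — Ruv but no z with Ruz and Rzv.
F4: fails — Rw2w4 but no z with Rw2z and Rzw4.
F5: condition met.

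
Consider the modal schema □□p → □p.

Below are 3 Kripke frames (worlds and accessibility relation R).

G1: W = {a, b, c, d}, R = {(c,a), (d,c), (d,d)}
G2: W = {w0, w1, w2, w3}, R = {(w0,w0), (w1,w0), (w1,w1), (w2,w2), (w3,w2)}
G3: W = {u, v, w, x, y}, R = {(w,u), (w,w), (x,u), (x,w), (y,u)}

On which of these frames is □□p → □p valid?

G2

The schema corresponds to density: ∀x ∀y (Rxy → ∃z (Rxz ∧ Rzy)).
G1: fails — Rca but no z with Rcz and Rza.
G2: condition met.
G3: fails — Ryu but no z with Ryz and Rzu.
Valid on: G2.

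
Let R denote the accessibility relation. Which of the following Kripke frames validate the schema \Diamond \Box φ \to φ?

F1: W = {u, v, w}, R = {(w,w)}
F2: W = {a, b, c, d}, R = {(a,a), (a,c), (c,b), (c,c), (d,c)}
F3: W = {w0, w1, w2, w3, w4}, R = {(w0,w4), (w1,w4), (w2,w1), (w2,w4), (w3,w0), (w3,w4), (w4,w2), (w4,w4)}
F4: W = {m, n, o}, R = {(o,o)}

F1, F4

Frame correspondent (Sahlqvist): \forall x \forall y (Rxy \to Ryx) — i.e. symmetry.
F1: ✓.
F2: fails — Rdc but not Rcd.
F3: fails — Rw0w4 but not Rw4w0.
F4: ✓.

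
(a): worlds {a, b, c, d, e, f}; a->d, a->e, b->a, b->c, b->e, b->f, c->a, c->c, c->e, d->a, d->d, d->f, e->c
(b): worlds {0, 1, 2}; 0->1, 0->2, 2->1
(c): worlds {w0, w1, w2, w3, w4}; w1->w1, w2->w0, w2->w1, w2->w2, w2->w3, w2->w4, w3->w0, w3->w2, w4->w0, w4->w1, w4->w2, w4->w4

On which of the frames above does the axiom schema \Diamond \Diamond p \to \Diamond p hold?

Frame correspondent (Sahlqvist): \forall x \forall y \forall z (Rxy \wedge Ryz \to Rxz) — i.e. transitivity.
(a): fails — Rae and Rec but not Rac.
(b): holds.
(c): fails — Rw3w2 and Rw2w4 but not Rw3w4.

(b)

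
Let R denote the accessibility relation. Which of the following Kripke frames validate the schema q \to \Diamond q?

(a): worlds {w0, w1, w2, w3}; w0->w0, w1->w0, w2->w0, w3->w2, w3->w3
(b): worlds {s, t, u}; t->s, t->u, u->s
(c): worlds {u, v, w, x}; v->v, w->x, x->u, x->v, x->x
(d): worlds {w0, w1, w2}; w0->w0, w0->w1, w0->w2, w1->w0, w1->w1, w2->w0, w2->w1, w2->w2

(d)

The schema corresponds to reflexivity: \forall x Rxx.
(a): fails — world w1 does not see itself.
(b): fails — world s does not see itself.
(c): fails — world u does not see itself.
(d): satisfies the condition.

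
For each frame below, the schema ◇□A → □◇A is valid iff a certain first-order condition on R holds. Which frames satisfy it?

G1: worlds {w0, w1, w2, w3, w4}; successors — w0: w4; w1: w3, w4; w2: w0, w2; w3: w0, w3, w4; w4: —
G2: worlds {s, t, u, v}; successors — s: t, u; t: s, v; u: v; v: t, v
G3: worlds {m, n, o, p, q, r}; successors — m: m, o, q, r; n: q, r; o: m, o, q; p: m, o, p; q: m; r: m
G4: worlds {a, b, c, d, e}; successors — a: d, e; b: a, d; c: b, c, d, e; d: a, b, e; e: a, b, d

This is the axiom for convergence; its first-order frame correspondent is ∀x ∀y ∀z (Rxy ∧ Rxz → ∃w (Ryw ∧ Rzw)).
G1: fails — Rw0w4 and Rw0w4 but w4 and w4 have no common successor.
G2: ✓.
G3: ✓.
G4: ✓.

G2, G3, G4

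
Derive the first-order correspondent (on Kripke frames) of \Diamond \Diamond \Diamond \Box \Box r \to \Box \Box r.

This is a Sahlqvist (Geach-type) schema ◇^3□^2r → □^2◇^0r.
Minimal-valuation argument: fix x; take any y with xR^3y and any z with xR^2z. Set V(r) to the set of worlds R-reachable from y in exactly 2 steps. Then □^2r holds at y, so the antecedent holds at x; validity forces ◇^0r at z, giving a w with zR^0w and yR^2w.
First-order correspondent: \forall x \forall y \forall z ((x R^3 y \wedge x R^2 z) \to \exists w (y R^2 w \wedge z = w)).

\forall x \forall y \forall z ((x R^3 y \wedge x R^2 z) \to \exists w (y R^2 w \wedge z = w))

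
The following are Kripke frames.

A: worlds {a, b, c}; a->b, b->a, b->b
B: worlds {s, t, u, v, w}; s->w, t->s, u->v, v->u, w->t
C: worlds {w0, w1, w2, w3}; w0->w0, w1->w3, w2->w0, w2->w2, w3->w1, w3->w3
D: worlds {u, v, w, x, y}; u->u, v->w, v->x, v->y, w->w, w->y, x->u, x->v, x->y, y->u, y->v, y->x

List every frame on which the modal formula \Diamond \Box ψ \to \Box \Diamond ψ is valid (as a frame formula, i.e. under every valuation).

A, B, C

This is the axiom for convergence; its first-order frame correspondent is \forall x \forall y \forall z (Rxy \wedge Rxz \to \exists w (Ryw \wedge Rzw)).
A: holds.
B: holds.
C: holds.
D: fails — Rvw and Rvy but w and y have no common successor.
Valid on: A, B, C.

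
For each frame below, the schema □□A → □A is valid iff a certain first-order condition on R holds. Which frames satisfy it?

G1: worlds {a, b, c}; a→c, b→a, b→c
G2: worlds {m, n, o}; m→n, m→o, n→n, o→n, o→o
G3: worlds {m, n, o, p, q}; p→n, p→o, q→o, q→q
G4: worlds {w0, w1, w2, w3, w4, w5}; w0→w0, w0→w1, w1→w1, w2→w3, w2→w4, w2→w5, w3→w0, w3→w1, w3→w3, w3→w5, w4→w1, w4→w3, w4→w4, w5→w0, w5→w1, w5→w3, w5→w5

The schema corresponds to density: ∀x ∀y (Rxy → ∃z (Rxz ∧ Rzy)).
G1: fails — Rac but no z with Raz and Rzc.
G2: satisfies the condition.
G3: fails — Rpn but no z with Rpz and Rzn.
G4: satisfies the condition.

G2, G4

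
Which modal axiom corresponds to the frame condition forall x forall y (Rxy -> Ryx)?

ψ → □◇ψ

The condition is symmetry. The B schema ψ → □◇ψ defines it.
Suppose ψ→□◇ψ is valid. Take Rxy and set V(ψ)={x}. Then ψ at x, so □◇ψ at x, so ◇ψ at y, so some z with Ryz has ψ; z=x, i.e. Ryx.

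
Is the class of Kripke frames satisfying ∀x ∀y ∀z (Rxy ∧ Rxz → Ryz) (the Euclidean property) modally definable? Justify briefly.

Yes — defined by ◇r → □◇r

The condition is the Euclidean property. A defining modal formula is ◇r → □◇r.
Suppose ◇r→□◇r is valid. Take Rxy, Rxz and set V(r)={y}. Then ◇r at x, so □◇r at x, so ◇r at z, so some w with Rzw has r; w=y, i.e. Rzy. By symmetry of the argument, Ryz.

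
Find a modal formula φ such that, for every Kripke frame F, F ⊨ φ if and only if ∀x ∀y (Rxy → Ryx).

s → □◇s

A defining formula is s → □◇s (the B axiom).
Suppose s→□◇s is valid. Take Rxy and set V(s)={x}. Then s at x, so □◇s at x, so ◇s at y, so some z with Ryz has s; z=x, i.e. Ryx.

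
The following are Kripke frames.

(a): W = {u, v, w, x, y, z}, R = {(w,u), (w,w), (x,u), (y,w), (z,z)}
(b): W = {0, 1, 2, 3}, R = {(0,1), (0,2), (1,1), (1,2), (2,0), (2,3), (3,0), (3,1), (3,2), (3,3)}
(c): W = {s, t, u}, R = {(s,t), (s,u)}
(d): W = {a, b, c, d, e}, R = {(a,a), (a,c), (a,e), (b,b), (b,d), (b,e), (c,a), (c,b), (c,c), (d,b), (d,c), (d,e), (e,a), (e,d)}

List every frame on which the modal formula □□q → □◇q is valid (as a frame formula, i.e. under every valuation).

The schema corresponds to a generalized confluence (Geach) condition: ∀x ∀z (xRz → ∃w (xR²w ∧ zRw)).
(a): fails — wRu but no t with wR²t and uRt.
(b): ✓.
(c): fails — sRt but no w with sR²w and tRw.
(d): ✓.
Valid on: (b), (d).

(b), (d)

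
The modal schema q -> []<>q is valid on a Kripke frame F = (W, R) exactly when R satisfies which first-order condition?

Suppose q→□◇q is valid. Take Rxy and set V(q)={x}. Then q at x, so □◇q at x, so ◇q at y, so some z with Ryz has q; z=x, i.e. Ryx.

symmetry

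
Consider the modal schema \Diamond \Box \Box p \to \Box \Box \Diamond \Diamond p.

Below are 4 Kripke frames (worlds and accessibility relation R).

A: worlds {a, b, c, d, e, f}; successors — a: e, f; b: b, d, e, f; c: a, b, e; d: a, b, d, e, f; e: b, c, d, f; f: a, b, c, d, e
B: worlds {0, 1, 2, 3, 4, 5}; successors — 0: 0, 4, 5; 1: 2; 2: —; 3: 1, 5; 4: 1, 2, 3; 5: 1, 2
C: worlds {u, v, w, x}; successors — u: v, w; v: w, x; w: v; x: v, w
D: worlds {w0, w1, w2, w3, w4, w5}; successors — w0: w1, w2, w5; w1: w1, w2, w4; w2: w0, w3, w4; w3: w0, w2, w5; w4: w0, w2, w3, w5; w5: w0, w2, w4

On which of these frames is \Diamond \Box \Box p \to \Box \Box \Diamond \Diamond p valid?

A, C, D

The schema corresponds to a generalized confluence (Geach) condition: \forall x \forall y \forall z ((xRy \wedge x R^2 z) \to \exists w (y R^2 w \wedge z R^2 w)).
A: ✓.
B: fails — 0R0, 0R²1 but no w with 0R²w and 1R²w.
C: ✓.
D: ✓.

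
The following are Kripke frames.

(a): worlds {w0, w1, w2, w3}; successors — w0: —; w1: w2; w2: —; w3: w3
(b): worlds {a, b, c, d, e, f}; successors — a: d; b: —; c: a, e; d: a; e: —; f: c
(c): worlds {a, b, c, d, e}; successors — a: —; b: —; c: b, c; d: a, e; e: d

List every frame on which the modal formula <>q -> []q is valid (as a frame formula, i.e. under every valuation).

(a)

The schema corresponds to partial functionality: forall x forall y forall z (Rxy & Rxz -> y = z).
(a): condition met.
(b): fails — c sees both a and e.
(c): fails — c sees both b and c.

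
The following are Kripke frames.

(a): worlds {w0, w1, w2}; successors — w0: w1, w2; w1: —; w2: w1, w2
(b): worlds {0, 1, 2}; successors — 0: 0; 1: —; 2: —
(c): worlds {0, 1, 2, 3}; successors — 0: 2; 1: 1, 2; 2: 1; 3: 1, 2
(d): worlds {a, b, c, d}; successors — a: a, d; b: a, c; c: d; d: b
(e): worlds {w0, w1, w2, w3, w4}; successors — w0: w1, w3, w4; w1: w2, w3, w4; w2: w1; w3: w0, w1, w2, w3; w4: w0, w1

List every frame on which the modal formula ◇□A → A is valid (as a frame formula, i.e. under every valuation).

(b)

This is the axiom for a generalized confluence (Geach) condition; its first-order frame correspondent is ∀x ∀y (xRy → ∃w (yRw ∧ x = w)).
(a): fails — w0Rw1 but no w with w1Rw and w0=w.
(b): holds.
(c): fails — 0R2 but no w with 2Rw and 0=w.
(d): fails — aRd but no w with dRw and a=w.
(e): fails — w0Rw1 but no w with w1Rw and w0=w.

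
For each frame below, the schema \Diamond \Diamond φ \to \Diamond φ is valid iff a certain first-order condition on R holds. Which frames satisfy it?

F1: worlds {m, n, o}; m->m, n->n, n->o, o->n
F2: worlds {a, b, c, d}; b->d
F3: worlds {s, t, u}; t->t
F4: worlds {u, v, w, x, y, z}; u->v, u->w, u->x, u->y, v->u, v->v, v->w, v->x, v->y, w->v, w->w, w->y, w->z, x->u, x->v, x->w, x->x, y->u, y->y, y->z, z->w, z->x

F2, F3

The schema corresponds to transitivity: \forall x \forall y \forall z (Rxy \wedge Ryz \to Rxz).
F1: fails — Ron and Rno but not Roo.
F2: satisfies the condition.
F3: satisfies the condition.
F4: fails — Ruv and Rvu but not Ruu.
Valid on: F2, F3.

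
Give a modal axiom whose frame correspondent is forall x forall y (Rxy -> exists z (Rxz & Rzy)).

A defining formula is □□q → □q (the C4 axiom).

□□q → □q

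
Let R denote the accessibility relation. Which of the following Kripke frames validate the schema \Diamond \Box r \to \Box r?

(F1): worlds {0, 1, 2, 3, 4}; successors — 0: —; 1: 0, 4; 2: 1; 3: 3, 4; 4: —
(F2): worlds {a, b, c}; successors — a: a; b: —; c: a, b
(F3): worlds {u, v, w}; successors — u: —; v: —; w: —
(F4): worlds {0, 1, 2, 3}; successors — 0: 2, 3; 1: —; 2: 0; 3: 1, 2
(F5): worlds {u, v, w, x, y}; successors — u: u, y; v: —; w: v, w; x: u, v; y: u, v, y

This is the axiom for the Euclidean property; its first-order frame correspondent is \forall x \forall y \forall z (Rxy \wedge Rxz \to Ryz).
(F1): fails — R10 and R10 but not R00.
(F2): fails — Rca and Rcb but not Rab.
(F3): holds.
(F4): fails — R02 and R02 but not R22.
(F5): fails — Rwv and Rww but not Rvw.

(F3)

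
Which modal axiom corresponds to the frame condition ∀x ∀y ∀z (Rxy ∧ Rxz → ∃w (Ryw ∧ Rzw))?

This is convergence; the standard corresponding axiom is .2: ◇□p → □◇p.

◇□p → □◇p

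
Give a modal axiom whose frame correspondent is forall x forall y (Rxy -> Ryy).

□(□r → r)

This is shift-reflexivity; the standard corresponding axiom is T□: □(□r → r).
Suppose □(□r→r) is valid. Take Rxy and set V(r)={w : Ryw}. Then at y, □r holds; since □(□r→r) at x, □r→r at y, so r at y, i.e. Ryy.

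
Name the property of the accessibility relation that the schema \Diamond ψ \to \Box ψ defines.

This is the CD axiom.
Its frame correspondent is partial functionality — \forall x \forall y \forall z (Rxy \wedge Rxz \to y = z).

partial functionality: \forall x \forall y \forall z (Rxy \wedge Rxz \to y = z)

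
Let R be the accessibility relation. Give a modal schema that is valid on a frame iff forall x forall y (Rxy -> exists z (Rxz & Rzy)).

□□p → □p

A defining formula is □□p → □p (the C4 axiom).
Suppose □□p→□p is valid. Take Rxy and set V(p)={w : xR²w}. Then □□p at x, so □p at x, so p at y, i.e. ∃z(Rxz∧Rzy).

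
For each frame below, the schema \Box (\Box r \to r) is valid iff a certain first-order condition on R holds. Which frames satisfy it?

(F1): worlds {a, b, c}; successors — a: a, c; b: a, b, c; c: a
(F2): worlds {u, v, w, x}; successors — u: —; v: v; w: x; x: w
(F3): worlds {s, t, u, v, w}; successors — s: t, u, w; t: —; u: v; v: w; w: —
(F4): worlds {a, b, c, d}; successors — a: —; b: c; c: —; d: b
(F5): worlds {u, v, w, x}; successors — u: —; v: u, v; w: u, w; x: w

Frame correspondent (Sahlqvist): \forall x \forall y (Rxy \to Ryy) — i.e. shift-reflexivity.
(F1): fails — Rbc but not Rcc.
(F2): fails — Rxw but not Rww.
(F3): fails — Ruv but not Rvv.
(F4): fails — Rdb but not Rbb.
(F5): fails — Rwu but not Ruu.

none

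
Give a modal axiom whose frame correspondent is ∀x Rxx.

□q → q

A defining formula is □q → q (the T axiom).
Suppose □q→q is valid. At any x set V(q)={w : Rxw}. Then □q holds at x, so q holds at x, i.e. Rxx.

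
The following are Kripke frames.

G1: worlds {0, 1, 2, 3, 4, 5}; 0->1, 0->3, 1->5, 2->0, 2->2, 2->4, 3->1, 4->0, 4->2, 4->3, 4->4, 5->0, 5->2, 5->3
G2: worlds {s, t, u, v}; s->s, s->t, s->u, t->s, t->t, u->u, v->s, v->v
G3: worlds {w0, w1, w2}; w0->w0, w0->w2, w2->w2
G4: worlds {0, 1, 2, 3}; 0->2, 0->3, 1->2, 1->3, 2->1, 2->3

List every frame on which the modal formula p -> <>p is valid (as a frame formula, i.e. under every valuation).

This is the axiom for reflexivity; its first-order frame correspondent is forall x Rxx.
G1: fails — world 0 does not see itself.
G2: ✓.
G3: fails — world w1 does not see itself.
G4: fails — world 0 does not see itself.

G2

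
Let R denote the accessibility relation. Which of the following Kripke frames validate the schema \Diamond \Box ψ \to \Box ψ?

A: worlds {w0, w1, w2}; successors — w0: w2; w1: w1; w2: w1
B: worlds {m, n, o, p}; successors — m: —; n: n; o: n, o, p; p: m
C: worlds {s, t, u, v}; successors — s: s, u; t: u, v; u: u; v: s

This is the axiom for the Euclidean property; its first-order frame correspondent is \forall x \forall y \forall z (Rxy \wedge Rxz \to Ryz).
A: fails — Rw0w2 and Rw0w2 but not Rw2w2.
B: fails — Ron and Rop but not Rnp.
C: fails — Rsu and Rss but not Rus.

none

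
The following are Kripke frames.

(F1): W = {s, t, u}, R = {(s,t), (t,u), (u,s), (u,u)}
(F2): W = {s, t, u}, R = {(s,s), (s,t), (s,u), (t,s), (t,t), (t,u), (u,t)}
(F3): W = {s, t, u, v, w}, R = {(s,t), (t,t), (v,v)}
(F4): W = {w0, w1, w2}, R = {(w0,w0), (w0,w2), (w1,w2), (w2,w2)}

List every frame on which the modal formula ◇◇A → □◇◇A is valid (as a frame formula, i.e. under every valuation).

(F2), (F3)

Frame correspondent (Sahlqvist): ∀x ∀y ∀z ((xR²y ∧ xRz) → ∃w (y = w ∧ zR²w)) — i.e. a generalized confluence (Geach) condition.
(F1): fails — uR²s, uRs but no w with s=w and sR²w.
(F2): condition met.
(F3): condition met.
(F4): fails — w0R²w0, w0Rw2 but no w with w0=w and w2R²w.
Valid on: (F2), (F3).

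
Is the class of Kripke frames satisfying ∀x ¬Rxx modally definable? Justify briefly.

Modal frame validity is preserved under surjective bounded morphisms.
The 4-cycle (worlds s,t,u,v with s→t→u→v→s) is irreflexive, and the map sending every world to a single reflexive point • is a surjective bounded morphism (forth: every edge maps to (•,•); back: every world has a successor). So any modal formula valid on the 4-cycle is also valid on the reflexive point, which is not irreflexive.
So no modal formula (or set of formulas) defines exactly the irreflexive frames.

No — not modally definable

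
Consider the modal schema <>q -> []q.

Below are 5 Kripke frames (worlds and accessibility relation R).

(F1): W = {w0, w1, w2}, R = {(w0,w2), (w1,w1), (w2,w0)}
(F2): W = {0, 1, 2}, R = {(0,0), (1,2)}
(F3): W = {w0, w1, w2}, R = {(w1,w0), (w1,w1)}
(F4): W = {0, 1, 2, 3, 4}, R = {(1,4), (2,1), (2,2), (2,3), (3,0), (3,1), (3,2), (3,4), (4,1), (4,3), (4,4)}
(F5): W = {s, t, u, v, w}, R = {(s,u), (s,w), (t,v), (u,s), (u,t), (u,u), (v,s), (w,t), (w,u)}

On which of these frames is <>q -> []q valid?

(F1), (F2)

This is the axiom for partial functionality; its first-order frame correspondent is forall x forall y forall z (Rxy & Rxz -> y = z).
(F1): ✓.
(F2): ✓.
(F3): fails — w1 sees both w0 and w1.
(F4): fails — 2 sees both 1 and 2.
(F5): fails — s sees both u and w.
Valid on: (F1), (F2).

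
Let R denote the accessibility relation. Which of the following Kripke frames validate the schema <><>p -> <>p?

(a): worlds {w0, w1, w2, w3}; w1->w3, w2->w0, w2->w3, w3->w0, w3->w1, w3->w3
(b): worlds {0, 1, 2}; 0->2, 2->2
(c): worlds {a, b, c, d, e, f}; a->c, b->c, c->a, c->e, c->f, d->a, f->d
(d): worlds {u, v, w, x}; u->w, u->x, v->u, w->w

(b)

Frame correspondent (Sahlqvist): forall x forall y forall z (Rxy & Ryz -> Rxz) — i.e. transitivity.
(a): fails — Rw1w3 and Rw3w1 but not Rw1w1.
(b): condition met.
(c): fails — Rbc and Rcf but not Rbf.
(d): fails — Rvu and Ruw but not Rvw.
Valid on: (b).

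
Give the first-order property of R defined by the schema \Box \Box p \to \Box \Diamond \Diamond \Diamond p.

This is a Sahlqvist (Geach-type) schema ◇^0□^2p → □^1◇^3p.
First-order correspondent: \forall x \forall z (xRz \to \exists w (x R^2 w \wedge z R^3 w)).

\forall x \forall z (xRz \to \exists w (x R^2 w \wedge z R^3 w))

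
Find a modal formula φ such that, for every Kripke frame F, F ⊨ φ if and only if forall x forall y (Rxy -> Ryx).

p → □◇p

The condition is symmetry. The B schema p → □◇p defines it.
Suppose p→□◇p is valid. Take Rxy and set V(p)={x}. Then p at x, so □◇p at x, so ◇p at y, so some z with Ryz has p; z=x, i.e. Ryx.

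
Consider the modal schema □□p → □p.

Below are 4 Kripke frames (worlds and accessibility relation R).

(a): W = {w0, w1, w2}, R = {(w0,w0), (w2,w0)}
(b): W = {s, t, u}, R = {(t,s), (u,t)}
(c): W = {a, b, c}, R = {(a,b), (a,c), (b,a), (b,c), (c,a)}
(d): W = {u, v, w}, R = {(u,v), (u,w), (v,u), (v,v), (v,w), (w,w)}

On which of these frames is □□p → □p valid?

(a), (d)

This is the axiom for density; its first-order frame correspondent is ∀x ∀y (Rxy → ∃z (Rxz ∧ Rzy)).
(a): ✓.
(b): fails — Rts but no z with Rtz and Rzs.
(c): fails — Rab but no z with Raz and Rzb.
(d): ✓.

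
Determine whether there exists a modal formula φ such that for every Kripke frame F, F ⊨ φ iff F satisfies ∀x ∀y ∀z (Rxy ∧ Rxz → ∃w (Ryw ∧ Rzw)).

This is a Sahlqvist condition; the .2 axiom ◇□q → □◇q defines it.
Suppose ◇□q→□◇q is valid. Take Rxy, Rxz and set V(q)={w : Ryw}. Then □q at y so ◇□q at x, so □◇q at x, so ◇q at z, giving w with Rzw and Ryw.

Yes — defined by ◇□q → □◇q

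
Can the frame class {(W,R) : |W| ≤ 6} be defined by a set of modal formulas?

Modal frame validity is preserved under disjoint unions.
Any modal formula valid on each of 7 disjoint one-world frames is valid on their disjoint union (validity is preserved under disjoint unions). Each one-world frame has |W|=1≤6, but the union has |W|=7.
So the class is not modally definable.

Not definable by any modal formula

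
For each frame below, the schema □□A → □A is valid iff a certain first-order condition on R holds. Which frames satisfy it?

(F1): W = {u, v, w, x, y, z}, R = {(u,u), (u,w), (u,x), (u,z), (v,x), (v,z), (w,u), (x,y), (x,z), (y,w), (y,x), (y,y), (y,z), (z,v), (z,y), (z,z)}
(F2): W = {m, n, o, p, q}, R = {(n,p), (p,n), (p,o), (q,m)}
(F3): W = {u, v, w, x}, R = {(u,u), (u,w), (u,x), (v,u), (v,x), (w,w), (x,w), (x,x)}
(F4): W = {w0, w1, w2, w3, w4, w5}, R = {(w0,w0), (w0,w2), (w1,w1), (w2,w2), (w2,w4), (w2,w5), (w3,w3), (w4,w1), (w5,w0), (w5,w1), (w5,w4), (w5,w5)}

This is the axiom for density; its first-order frame correspondent is ∀x ∀y (Rxy → ∃z (Rxz ∧ Rzy)).
(F1): fails — Rvx but no t with Rvt and Rtx.
(F2): fails — Rnp but no z with Rnz and Rzp.
(F3): ✓.
(F4): ✓.

(F3), (F4)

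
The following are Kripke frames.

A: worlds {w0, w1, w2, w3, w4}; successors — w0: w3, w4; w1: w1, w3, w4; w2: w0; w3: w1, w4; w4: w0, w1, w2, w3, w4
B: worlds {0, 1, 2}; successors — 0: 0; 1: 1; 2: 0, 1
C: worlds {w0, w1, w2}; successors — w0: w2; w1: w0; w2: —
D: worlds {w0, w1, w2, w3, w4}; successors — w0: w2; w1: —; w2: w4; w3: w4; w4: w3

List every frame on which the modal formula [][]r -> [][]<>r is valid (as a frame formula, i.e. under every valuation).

A, B

Frame correspondent (Sahlqvist): forall x forall z (x R^2 z -> exists w (x R^2 w & zRw)) — i.e. a generalized confluence (Geach) condition.
A: holds.
B: holds.
C: fails — w1R²w2 but no w with w1R²w and w2Rw.
D: fails — w0R²w4 but no w with w0R²w and w4Rw.
Valid on: A, B.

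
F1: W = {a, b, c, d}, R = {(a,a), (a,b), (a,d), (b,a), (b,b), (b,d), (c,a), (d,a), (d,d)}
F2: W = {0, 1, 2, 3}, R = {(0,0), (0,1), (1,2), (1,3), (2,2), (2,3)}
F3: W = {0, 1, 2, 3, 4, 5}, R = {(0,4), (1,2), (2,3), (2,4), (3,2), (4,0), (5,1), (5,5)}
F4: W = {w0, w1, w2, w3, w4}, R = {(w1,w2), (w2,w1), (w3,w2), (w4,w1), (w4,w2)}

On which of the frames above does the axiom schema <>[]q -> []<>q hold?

Frame correspondent (Sahlqvist): forall x forall y forall z (Rxy & Rxz -> exists w (Ryw & Rzw)) — i.e. convergence.
F1: holds.
F2: fails — R00 and R01 but 0 and 1 have no common successor.
F3: fails — R23 and R24 but 3 and 4 have no common successor.
F4: fails — Rw4w2 and Rw4w1 but w2 and w1 have no common successor.
Valid on: F1.

F1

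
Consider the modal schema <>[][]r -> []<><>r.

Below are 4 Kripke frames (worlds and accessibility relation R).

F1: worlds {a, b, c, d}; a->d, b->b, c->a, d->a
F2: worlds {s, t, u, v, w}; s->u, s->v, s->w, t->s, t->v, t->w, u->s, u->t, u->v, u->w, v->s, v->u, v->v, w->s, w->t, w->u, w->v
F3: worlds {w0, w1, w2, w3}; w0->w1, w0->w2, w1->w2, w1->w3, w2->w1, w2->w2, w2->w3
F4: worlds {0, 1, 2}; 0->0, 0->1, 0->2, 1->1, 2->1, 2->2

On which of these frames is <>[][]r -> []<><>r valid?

F1, F2, F4

The schema corresponds to a generalized confluence (Geach) condition: forall x forall y forall z ((xRy & xRz) -> exists w (y R^2 w & z R^2 w)).
F1: ✓.
F2: ✓.
F3: fails — w1Rw2, w1Rw3 but no w with w2R²w and w3R²w.
F4: ✓.
Valid on: F1, F2, F4.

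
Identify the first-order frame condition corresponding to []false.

emptiness of R

□⊥ is valid iff no world has any successor (otherwise □⊥ fails at any world with one).
The converse is a direct semantic check.
Frame condition: forall x forall y ~Rxy.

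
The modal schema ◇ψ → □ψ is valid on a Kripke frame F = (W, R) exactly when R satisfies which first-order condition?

partial functionality

This is the CD axiom.
It corresponds to partial functionality: ∀x ∀y ∀z (Rxy ∧ Rxz → y = z).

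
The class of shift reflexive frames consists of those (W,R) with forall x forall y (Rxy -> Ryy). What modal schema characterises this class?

This is shift-reflexivity; the standard corresponding axiom is T□: □(□r → r).
Suppose □(□r→r) is valid. Take Rxy and set V(r)={w : Ryw}. Then at y, □r holds; since □(□r→r) at x, □r→r at y, so r at y, i.e. Ryy.

□(□r → r)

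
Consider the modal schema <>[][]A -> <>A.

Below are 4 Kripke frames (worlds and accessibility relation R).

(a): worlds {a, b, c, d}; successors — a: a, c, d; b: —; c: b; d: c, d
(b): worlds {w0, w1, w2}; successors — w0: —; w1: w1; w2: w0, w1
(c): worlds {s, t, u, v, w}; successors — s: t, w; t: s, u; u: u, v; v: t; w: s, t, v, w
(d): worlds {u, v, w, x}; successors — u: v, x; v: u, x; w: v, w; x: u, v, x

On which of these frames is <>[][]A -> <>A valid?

(c), (d)

This is the axiom for a generalized confluence (Geach) condition; its first-order frame correspondent is forall x forall y (xRy -> exists w (y R^2 w & xRw)).
(a): fails — aRc but no w with cR²w and aRw.
(b): fails — w2Rw0 but no w with w0R²w and w2Rw.
(c): ✓.
(d): ✓.
Valid on: (c), (d).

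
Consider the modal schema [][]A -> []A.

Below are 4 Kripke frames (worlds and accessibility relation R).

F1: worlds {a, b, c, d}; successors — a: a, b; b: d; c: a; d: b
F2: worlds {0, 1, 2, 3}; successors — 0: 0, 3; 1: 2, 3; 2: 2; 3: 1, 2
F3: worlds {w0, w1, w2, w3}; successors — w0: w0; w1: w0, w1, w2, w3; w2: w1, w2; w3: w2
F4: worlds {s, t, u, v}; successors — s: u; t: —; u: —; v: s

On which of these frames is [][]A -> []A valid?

F3

This is the axiom for density; its first-order frame correspondent is forall x forall y (Rxy -> exists z (Rxz & Rzy)).
F1: fails — Rdb but no z with Rdz and Rzb.
F2: fails — R31 but no z with R3z and Rz1.
F3: ✓.
F4: fails — Rsu but no z with Rsz and Rzu.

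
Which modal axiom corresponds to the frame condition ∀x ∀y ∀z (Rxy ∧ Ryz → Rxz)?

□r → □□r

A defining formula is □r → □□r (the 4 axiom).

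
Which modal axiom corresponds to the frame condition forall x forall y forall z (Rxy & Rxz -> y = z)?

◇p → □p

The condition is partial functionality. The CD schema ◇p → □p defines it.
Suppose ◇p→□p is valid. Take Rxy, Rxz and set V(p)={y}. Then ◇p at x, so □p at x, so p at z, i.e. z=y.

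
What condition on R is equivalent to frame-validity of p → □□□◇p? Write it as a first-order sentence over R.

This is a Sahlqvist (Geach-type) schema ◇^0□^0p → □^3◇^1p.
Minimal-valuation argument: fix x; take any y with xR^0y and any z with xR^3z. Set V(p) to the set of worlds R-reachable from y in exactly 0 steps. Then □^0p holds at y, so the antecedent holds at x; validity forces ◇^1p at z, giving a w with zR^1w and yR^0w.
First-order correspondent: ∀x ∀z (xR³z → ∃w (x = w ∧ zRw)).

∀x ∀z (xR³z → ∃w (x = w ∧ zRw))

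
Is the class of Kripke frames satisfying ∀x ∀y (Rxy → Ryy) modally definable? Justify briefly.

Yes: it is shift-reflexivity, defined by the T□ schema □(□q → q).

Definable; □(□q → q) defines it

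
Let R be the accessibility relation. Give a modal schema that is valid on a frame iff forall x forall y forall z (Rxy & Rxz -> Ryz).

This is the Euclidean property; the standard corresponding axiom is 5: ◇q → □◇q.
Suppose ◇q→□◇q is valid. Take Rxy, Rxz and set V(q)={y}. Then ◇q at x, so □◇q at x, so ◇q at z, so some w with Rzw has q; w=y, i.e. Rzy. By symmetry of the argument, Ryz.

◇q → □◇q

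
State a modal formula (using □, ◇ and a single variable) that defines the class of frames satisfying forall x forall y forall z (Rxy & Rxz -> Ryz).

◇r → □◇r

A defining formula is ◇r → □◇r (the 5 axiom).
Suppose ◇r→□◇r is valid. Take Rxy, Rxz and set V(r)={y}. Then ◇r at x, so □◇r at x, so ◇r at z, so some w with Rzw has r; w=y, i.e. Rzy. By symmetry of the argument, Ryz.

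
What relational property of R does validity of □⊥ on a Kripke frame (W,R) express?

□⊥ is valid iff no world has any successor (otherwise □⊥ fails at any world with one).
Conversely, on a frame with emptiness of R the schema holds at every world under every valuation.
Frame condition: ∀x ∀y ¬Rxy.

emptiness of R: ∀x ∀y ¬Rxy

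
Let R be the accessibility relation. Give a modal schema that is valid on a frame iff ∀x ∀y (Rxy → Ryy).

□(□q → q)

This is shift-reflexivity; the standard corresponding axiom is T□: □(□q → q).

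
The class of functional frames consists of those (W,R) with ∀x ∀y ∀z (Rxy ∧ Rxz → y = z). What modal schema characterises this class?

The condition is partial functionality. The CD schema ◇q → □q defines it.
Suppose ◇q→□q is valid. Take Rxy, Rxz and set V(q)={y}. Then ◇q at x, so □q at x, so q at z, i.e. z=y.

◇q → □q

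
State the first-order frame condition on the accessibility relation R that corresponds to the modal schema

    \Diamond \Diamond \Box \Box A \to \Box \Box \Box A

\forall x \forall y \forall z ((x R^2 y \wedge x R^3 z) \to \exists w (y R^2 w \wedge z = w))

This is a Sahlqvist (Geach-type) schema ◇^2□^2A → □^3◇^0A.
Minimal-valuation argument: fix x; take any y with xR^2y and any z with xR^3z. Set V(A) to the set of worlds R-reachable from y in exactly 2 steps. Then □^2A holds at y, so the antecedent holds at x; validity forces ◇^0A at z, giving a w with zR^0w and yR^2w.
First-order correspondent: \forall x \forall y \forall z ((x R^2 y \wedge x R^3 z) \to \exists w (y R^2 w \wedge z = w)).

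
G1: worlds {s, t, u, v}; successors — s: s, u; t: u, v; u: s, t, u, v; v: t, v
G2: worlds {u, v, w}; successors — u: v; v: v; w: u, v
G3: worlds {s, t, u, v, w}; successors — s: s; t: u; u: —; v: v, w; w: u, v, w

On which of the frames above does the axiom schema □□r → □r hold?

This is the axiom for density; its first-order frame correspondent is ∀x ∀y (Rxy → ∃z (Rxz ∧ Rzy)).
G1: satisfies the condition.
G2: fails — Rwu but no z with Rwz and Rzu.
G3: fails — Rtu but no z with Rtz and Rzu.
Valid on: G1.

G1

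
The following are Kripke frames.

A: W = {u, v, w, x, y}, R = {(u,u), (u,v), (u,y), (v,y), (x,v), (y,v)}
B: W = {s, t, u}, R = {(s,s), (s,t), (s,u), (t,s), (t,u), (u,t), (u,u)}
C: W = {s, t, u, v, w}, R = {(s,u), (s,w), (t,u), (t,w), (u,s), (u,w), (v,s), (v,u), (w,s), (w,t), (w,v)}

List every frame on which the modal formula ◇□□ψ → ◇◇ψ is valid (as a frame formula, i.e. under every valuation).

The schema corresponds to a generalized confluence (Geach) condition: ∀x ∀y (xRy → ∃w (yR²w ∧ xR²w)).
A: fails — vRy but no t with yR²t and vR²t.
B: holds.
C: holds.
Valid on: B, C.

B, C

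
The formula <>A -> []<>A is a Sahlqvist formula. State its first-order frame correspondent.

The Euclidean property

Suppose ◇A→□◇A is valid. Take Rxy, Rxz and set V(A)={y}. Then ◇A at x, so □◇A at x, so ◇A at z, so some w with Rzw has A; w=y, i.e. Rzy. By symmetry of the argument, Ryz.
Conversely, any frame satisfying forall x forall y forall z (Rxy & Rxz -> Ryz) validates the schema.
Frame condition: forall x forall y forall z (Rxy & Rxz -> Ryz).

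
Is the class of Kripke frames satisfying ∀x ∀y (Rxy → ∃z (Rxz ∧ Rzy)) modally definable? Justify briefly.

Yes, by □□r → □r

This is a Sahlqvist condition; the C4 axiom □□r → □r defines it.
Suppose □□r→□r is valid. Take Rxy and set V(r)={w : xR²w}. Then □□r at x, so □r at x, so r at y, i.e. ∃z(Rxz∧Rzy).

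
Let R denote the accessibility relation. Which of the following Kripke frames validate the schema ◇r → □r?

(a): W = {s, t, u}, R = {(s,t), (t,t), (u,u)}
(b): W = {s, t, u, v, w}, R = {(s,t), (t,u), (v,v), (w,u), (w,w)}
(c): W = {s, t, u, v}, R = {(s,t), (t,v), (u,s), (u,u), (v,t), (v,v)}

(a)

Frame correspondent (Sahlqvist): ∀x ∀y ∀z (Rxy ∧ Rxz → y = z) — i.e. partial functionality.
(a): satisfies the condition.
(b): fails — w sees both u and w.
(c): fails — u sees both s and u.
Valid on: (a).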